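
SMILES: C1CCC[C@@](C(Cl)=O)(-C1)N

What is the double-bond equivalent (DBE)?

Molecular formula from the SMILES: C7H12ClNO.
DoU = (2C + 2 + N − H − X)/2 = (2·7 + 2 + 1 − 12 − 1)/2 = 4/2 = 2.
(Structurally: 1 ring(s) + 1 π bond(s) = 2.)

2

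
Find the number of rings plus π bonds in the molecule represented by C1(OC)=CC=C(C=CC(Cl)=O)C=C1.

Molecular formula from the SMILES: C10H9ClO2.
DoU = (2C + 2 + N − H − X)/2 = (2·10 + 2 + 0 − 9 − 1)/2 = 12/2 = 6.
(Structurally: 1 ring(s) + 5 π bond(s) = 6.)

6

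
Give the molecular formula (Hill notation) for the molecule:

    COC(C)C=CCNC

C7H15NO

Heavy atoms from the SMILES: 7 C, 1 N, 1 O.
Implicit hydrogens by atom environment:
  3 × C: 3 H each → 9
  3 × C: 1 H each → 3
  1 × C: 2 H
  1 × N: 1 H
  1 × O: no H
  Total hydrogens = 15.
Molecular formula: C7H15NO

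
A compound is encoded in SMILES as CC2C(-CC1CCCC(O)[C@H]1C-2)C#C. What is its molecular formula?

Heavy atoms from the SMILES: 13 C, 1 O.
Implicit hydrogens by atom environment:
  6 × C: 1 H each → 6
  5 × C: 2 H each → 10
  1 × C: 3 H
  1 × C: no H
  1 × O: 1 H
  Total hydrogens = 20.
Molecular formula: C13H20O

C13H20O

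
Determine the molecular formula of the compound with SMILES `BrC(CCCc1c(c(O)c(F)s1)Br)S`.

Heavy atoms from the SMILES: 2 Br, 8 C, 1 F, 1 O, 2 S.
Implicit hydrogens by atom environment:
  4 × C (aromatic): no H
  3 × C: 2 H each → 6
  2 × Br: no H
  1 × C: 1 H
  1 × F: no H
  1 × O: 1 H
  1 × S: 1 H
  1 × S (aromatic): no H
  Total hydrogens = 9.
Molecular formula: C8H9Br2FOS2

C8H9Br2FOS2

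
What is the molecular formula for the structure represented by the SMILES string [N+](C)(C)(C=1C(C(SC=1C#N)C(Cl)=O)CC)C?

C11H16ClN2OS+

Heavy atoms from the SMILES: 11 C, 1 Cl, 2 N, 1 O, 1 S.
Implicit hydrogens by atom environment:
  4 × C: 3 H each → 12
  4 × C: no H
  2 × C: 1 H each → 2
  1 × C: 2 H
  1 × Cl: no H
  1 × N: no H
  1 × N (charge +1): no H
  1 × O: no H
  1 × S: no H
  Total hydrogens = 16.
Net charge +1.
Molecular formula: C11H16ClN2OS+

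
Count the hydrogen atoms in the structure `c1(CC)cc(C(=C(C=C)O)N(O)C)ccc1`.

17

Hydrogens are implicit in SMILES; fill each atom to its normal valence:
  4 × C (aromatic): 1 H each → 4
  2 × C: 3 H each → 6
  2 × C: 2 H each → 4
  2 × C: no H
  2 × C (aromatic): no H
  2 × O: 1 H each → 2
  1 × C: 1 H
  1 × N: no H
  Total hydrogens = 17.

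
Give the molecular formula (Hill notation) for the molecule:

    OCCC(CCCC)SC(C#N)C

Heavy atoms from the SMILES: 10 C, 1 N, 1 O, 1 S.
Implicit hydrogens by atom environment:
  5 × C: 2 H each → 10
  2 × C: 3 H each → 6
  2 × C: 1 H each → 2
  1 × C: no H
  1 × N: no H
  1 × O: 1 H
  1 × S: no H
  Total hydrogens = 19.
Molecular formula: C10H19NOS

C10H19NOS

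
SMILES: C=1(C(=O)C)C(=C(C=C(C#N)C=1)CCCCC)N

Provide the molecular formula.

C14H18N2O

Heavy atoms from the SMILES: 14 C, 2 N, 1 O.
Implicit hydrogens by atom environment:
  4 × C: 2 H each → 8
  4 × C (aromatic): no H
  2 × C: 3 H each → 6
  2 × C (aromatic): 1 H each → 2
  2 × C: no H
  1 × N: 2 H
  1 × N: no H
  1 × O: no H
  Total hydrogens = 18.
Molecular formula: C14H18N2O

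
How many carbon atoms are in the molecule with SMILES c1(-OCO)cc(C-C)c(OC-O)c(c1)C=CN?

12

The symbol for carbon appears 12 times in the SMILES. Lowercase c denotes aromatic carbon and counts toward C.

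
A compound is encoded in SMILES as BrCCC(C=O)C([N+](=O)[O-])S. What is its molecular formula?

Heavy atoms from the SMILES: 1 Br, 5 C, 1 N, 3 O, 1 S.
Implicit hydrogens by atom environment:
  3 × C: 1 H each → 3
  2 × C: 2 H each → 4
  2 × O: no H
  1 × Br: no H
  1 × N (charge +1): no H
  1 × O (charge -1): no H
  1 × S: 1 H
  Total hydrogens = 8.
Molecular formula: C5H8BrNO3S

C5H8BrNO3S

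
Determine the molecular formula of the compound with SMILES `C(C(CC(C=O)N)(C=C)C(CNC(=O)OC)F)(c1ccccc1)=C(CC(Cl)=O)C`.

Heavy atoms from the SMILES: 21 C, 1 Cl, 1 F, 2 N, 4 O.
Implicit hydrogens by atom environment:
  5 × C (aromatic): 1 H each → 5
  5 × C: no H
  4 × C: 2 H each → 8
  4 × C: 1 H each → 4
  4 × O: no H
  2 × C: 3 H each → 6
  1 × C (aromatic): no H
  1 × Cl: no H
  1 × F: no H
  1 × N: 2 H
  1 × N: 1 H
  Total hydrogens = 26.
Molecular formula: C21H26ClFN2O4

C21H26ClFN2O4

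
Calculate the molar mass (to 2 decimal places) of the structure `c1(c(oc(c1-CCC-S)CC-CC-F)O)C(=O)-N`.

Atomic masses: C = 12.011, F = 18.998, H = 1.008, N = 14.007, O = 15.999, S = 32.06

275.34

Molecular formula: C12H18FNO3S.
M = 12×12.011 + 1×18.998 + 18×1.008 + 1×14.007 + 3×15.999 + 1×32.06 = 275.34 g/mol.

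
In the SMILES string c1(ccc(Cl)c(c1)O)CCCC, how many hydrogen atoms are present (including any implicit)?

13

Hydrogens are implicit in SMILES; fill each atom to its normal valence:
  3 × C: 2 H each → 6
  3 × C (aromatic): 1 H each → 3
  3 × C (aromatic): no H
  1 × C: 3 H
  1 × Cl: no H
  1 × O: 1 H
  Total hydrogens = 13.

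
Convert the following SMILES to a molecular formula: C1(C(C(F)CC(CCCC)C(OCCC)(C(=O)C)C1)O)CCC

Heavy atoms from the SMILES: 19 C, 1 F, 3 O.
Implicit hydrogens by atom environment:
  9 × C: 2 H each → 18
  4 × C: 3 H each → 12
  4 × C: 1 H each → 4
  2 × C: no H
  2 × O: no H
  1 × F: no H
  1 × O: 1 H
  Total hydrogens = 35.
Molecular formula: C19H35FO3

C19H35FO3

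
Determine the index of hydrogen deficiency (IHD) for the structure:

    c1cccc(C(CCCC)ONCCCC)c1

Molecular formula from the SMILES: C15H25NO.
DoU = (2C + 2 + N − H − X)/2 = (2·15 + 2 + 1 − 25 − 0)/2 = 8/2 = 4.
(Structurally: 1 ring(s) + 3 π bond(s) = 4.)

4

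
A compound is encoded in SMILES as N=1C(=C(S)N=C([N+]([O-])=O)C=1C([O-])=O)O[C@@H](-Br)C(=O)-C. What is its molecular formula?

C8H5BrN3O6S-

Heavy atoms from the SMILES: 1 Br, 8 C, 3 N, 6 O, 1 S.
Implicit hydrogens by atom environment:
  4 × C (aromatic): no H
  4 × O: no H
  2 × C: no H
  2 × N (aromatic): no H
  2 × O (charge -1): no H
  1 × Br: no H
  1 × C: 3 H
  1 × C: 1 H
  1 × N (charge +1): no H
  1 × S: 1 H
  Total hydrogens = 5.
Net charge -1.
Molecular formula: C8H5BrN3O6S-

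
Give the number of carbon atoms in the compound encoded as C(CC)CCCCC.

The symbol for carbon appears 8 times in the SMILES.

8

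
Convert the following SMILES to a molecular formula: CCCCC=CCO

C7H14O

Heavy atoms from the SMILES: 7 C, 1 O.
Implicit hydrogens by atom environment:
  4 × C: 2 H each → 8
  2 × C: 1 H each → 2
  1 × C: 3 H
  1 × O: 1 H
  Total hydrogens = 14.
Molecular formula: C7H14O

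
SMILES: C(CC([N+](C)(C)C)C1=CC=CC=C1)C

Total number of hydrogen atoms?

22

Hydrogens are implicit in SMILES; fill each atom to its normal valence:
  5 × C (aromatic): 1 H each → 5
  4 × C: 3 H each → 12
  2 × C: 2 H each → 4
  1 × C: 1 H
  1 × C (aromatic): no H
  1 × N (charge +1): no H
  Total hydrogens = 22.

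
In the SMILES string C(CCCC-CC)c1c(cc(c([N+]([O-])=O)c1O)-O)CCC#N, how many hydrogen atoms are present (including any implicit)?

22

Hydrogens are implicit in SMILES; fill each atom to its normal valence:
  8 × C: 2 H each → 16
  5 × C (aromatic): no H
  2 × O: 1 H each → 2
  1 × C: 3 H
  1 × C (aromatic): 1 H
  1 × C: no H
  1 × N (charge +1): no H
  1 × N: no H
  1 × O: no H
  1 × O (charge -1): no H
  Total hydrogens = 22.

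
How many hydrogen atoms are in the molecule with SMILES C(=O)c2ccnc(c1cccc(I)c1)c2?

Hydrogens are implicit in SMILES; fill each atom to its normal valence:
  7 × C (aromatic): 1 H each → 7
  4 × C (aromatic): no H
  1 × C: 1 H
  1 × I: no H
  1 × N (aromatic): no H
  1 × O: no H
  Total hydrogens = 8.

8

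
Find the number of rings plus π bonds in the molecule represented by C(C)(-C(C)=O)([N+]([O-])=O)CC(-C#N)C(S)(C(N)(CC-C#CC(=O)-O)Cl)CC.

Molecular formula from the SMILES: C16H22ClN3O5S.
DoU = (2C + 2 + N − H − X)/2 = (2·16 + 2 + 3 − 22 − 1)/2 = 14/2 = 7.
(Structurally: 0 ring(s) + 7 π bond(s) = 7.)

7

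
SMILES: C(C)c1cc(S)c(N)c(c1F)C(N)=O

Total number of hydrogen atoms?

11

Hydrogens are implicit in SMILES; fill each atom to its normal valence:
  5 × C (aromatic): no H
  2 × N: 2 H each → 4
  1 × C: 3 H
  1 × C: 2 H
  1 × C (aromatic): 1 H
  1 × C: no H
  1 × F: no H
  1 × O: no H
  1 × S: 1 H
  Total hydrogens = 11.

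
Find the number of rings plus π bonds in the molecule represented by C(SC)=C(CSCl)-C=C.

Molecular formula from the SMILES: C6H9ClS2.
DoU = (2C + 2 + N − H − X)/2 = (2·6 + 2 + 0 − 9 − 1)/2 = 4/2 = 2.
(Structurally: 0 ring(s) + 2 π bond(s) = 2.)

2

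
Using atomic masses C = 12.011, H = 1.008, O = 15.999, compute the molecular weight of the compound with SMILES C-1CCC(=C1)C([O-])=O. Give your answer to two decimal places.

111.12

Molecular formula: C6H7O2-.
M = 6×12.011 + 7×1.008 + 2×15.999 = 111.12 g/mol.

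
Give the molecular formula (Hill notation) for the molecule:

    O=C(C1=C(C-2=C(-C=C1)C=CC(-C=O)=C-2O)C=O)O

Heavy atoms from the SMILES: 13 C, 5 O.
Implicit hydrogens by atom environment:
  6 × C (aromatic): no H
  4 × C (aromatic): 1 H each → 4
  3 × O: no H
  2 × C: 1 H each → 2
  2 × O: 1 H each → 2
  1 × C: no H
  Total hydrogens = 8.
Molecular formula: C13H8O5

C13H8O5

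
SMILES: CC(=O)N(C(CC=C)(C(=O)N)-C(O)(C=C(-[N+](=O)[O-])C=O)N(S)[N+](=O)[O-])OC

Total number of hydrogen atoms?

17

Hydrogens are implicit in SMILES; fill each atom to its normal valence:
  6 × O: no H
  5 × C: no H
  3 × C: 1 H each → 3
  2 × C: 3 H each → 6
  2 × C: 2 H each → 4
  2 × N: no H
  2 × N (charge +1): no H
  2 × O (charge -1): no H
  1 × N: 2 H
  1 × O: 1 H
  1 × S: 1 H
  Total hydrogens = 17.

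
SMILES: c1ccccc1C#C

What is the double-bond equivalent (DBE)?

Molecular formula from the SMILES: C8H6.
DoU = (2C + 2 + N − H − X)/2 = (2·8 + 2 + 0 − 6 − 0)/2 = 12/2 = 6.
(Structurally: 1 ring(s) + 5 π bond(s) = 6.)

6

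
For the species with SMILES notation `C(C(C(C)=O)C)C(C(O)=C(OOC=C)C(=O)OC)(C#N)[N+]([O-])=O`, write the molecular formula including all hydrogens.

Heavy atoms from the SMILES: 13 C, 2 N, 8 O.
Implicit hydrogens by atom environment:
  6 × C: no H
  6 × O: no H
  3 × C: 3 H each → 9
  2 × C: 2 H each → 4
  2 × C: 1 H each → 2
  1 × N (charge +1): no H
  1 × N: no H
  1 × O: 1 H
  1 × O (charge -1): no H
  Total hydrogens = 16.
Molecular formula: C13H16N2O8

C13H16N2O8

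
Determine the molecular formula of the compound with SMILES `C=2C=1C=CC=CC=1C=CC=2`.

C10H8

Heavy atoms from the SMILES: 10 C.
Implicit hydrogens by atom environment:
  8 × C (aromatic): 1 H each → 8
  2 × C (aromatic): no H
  Total hydrogens = 8.
Molecular formula: C10H8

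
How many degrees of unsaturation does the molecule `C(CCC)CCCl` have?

0

Molecular formula from the SMILES: C6H13Cl.
DoU = (2C + 2 + N − H − X)/2 = (2·6 + 2 + 0 − 13 − 1)/2 = 0/2 = 0.
(Structurally: 0 ring(s) + 0 π bond(s) = 0.)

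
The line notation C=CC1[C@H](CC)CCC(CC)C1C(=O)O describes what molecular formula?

Heavy atoms from the SMILES: 13 C, 2 O.
Implicit hydrogens by atom environment:
  5 × C: 2 H each → 10
  5 × C: 1 H each → 5
  2 × C: 3 H each → 6
  1 × C: no H
  1 × O: 1 H
  1 × O: no H
  Total hydrogens = 22.
Molecular formula: C13H22O2

C13H22O2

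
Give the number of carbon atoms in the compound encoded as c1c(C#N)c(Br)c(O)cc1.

The symbol for carbon appears 7 times in the SMILES. Lowercase c denotes aromatic carbon and counts toward C.

7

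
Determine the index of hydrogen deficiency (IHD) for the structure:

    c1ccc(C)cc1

4

Molecular formula from the SMILES: C7H8.
DoU = (2C + 2 + N − H − X)/2 = (2·7 + 2 + 0 − 8 − 0)/2 = 8/2 = 4.
(Structurally: 1 ring(s) + 3 π bond(s) = 4.)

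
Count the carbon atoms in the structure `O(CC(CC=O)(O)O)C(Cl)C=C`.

7

The symbol for carbon appears 7 times in the SMILES. (Cl is a single chlorine, not C + l.)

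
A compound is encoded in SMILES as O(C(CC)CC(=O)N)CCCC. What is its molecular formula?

Heavy atoms from the SMILES: 9 C, 1 N, 2 O.
Implicit hydrogens by atom environment:
  5 × C: 2 H each → 10
  2 × C: 3 H each → 6
  2 × O: no H
  1 × C: 1 H
  1 × C: no H
  1 × N: 2 H
  Total hydrogens = 19.
Molecular formula: C9H19NO2

C9H19NO2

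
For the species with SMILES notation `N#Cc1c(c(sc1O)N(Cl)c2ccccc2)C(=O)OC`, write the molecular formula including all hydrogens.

Heavy atoms from the SMILES: 13 C, 1 Cl, 2 N, 3 O, 1 S.
Implicit hydrogens by atom environment:
  5 × C (aromatic): 1 H each → 5
  5 × C (aromatic): no H
  2 × C: no H
  2 × N: no H
  2 × O: no H
  1 × C: 3 H
  1 × Cl: no H
  1 × O: 1 H
  1 × S (aromatic): no H
  Total hydrogens = 9.
Molecular formula: C13H9ClN2O3S

C13H9ClN2O3S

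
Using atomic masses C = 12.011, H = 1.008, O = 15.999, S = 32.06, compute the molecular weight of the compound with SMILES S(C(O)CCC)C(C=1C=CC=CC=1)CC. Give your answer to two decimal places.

224.36

Molecular formula: C13H20OS.
M = 13×12.011 + 20×1.008 + 1×15.999 + 1×32.06 = 224.36 g/mol.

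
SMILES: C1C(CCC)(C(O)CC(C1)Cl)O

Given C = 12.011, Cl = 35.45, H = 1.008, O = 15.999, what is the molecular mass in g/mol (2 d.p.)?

Molecular formula: C9H17ClO2.
M = 9×12.011 + 1×35.45 + 17×1.008 + 2×15.999 = 192.68 g/mol.

192.68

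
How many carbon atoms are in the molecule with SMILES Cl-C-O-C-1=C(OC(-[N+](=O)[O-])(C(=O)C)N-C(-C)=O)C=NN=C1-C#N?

11

The symbol for carbon appears 11 times in the SMILES. (Cl is a single chlorine, not C + l.)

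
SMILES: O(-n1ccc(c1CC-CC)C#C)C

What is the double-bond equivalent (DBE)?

5

Molecular formula from the SMILES: C11H15NO.
DoU = (2C + 2 + N − H − X)/2 = (2·11 + 2 + 1 − 15 − 0)/2 = 10/2 = 5.
(Structurally: 1 ring(s) + 4 π bond(s) = 5.)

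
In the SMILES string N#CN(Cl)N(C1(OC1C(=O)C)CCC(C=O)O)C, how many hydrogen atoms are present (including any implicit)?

Hydrogens are implicit in SMILES; fill each atom to its normal valence:
  3 × C: 1 H each → 3
  3 × C: no H
  3 × N: no H
  3 × O: no H
  2 × C: 3 H each → 6
  2 × C: 2 H each → 4
  1 × Cl: no H
  1 × O: 1 H
  Total hydrogens = 14.

14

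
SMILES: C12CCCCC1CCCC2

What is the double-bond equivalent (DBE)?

Molecular formula from the SMILES: C10H18.
DoU = (2C + 2 + N − H − X)/2 = (2·10 + 2 + 0 − 18 − 0)/2 = 4/2 = 2.
(Structurally: 2 ring(s) + 0 π bond(s) = 2.)

2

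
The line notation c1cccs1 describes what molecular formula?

Heavy atoms from the SMILES: 4 C, 1 S.
Implicit hydrogens by atom environment:
  4 × C (aromatic): 1 H each → 4
  1 × S (aromatic): no H
  Total hydrogens = 4.
Molecular formula: C4H4S

C4H4S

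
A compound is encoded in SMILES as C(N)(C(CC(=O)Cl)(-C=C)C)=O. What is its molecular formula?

Heavy atoms from the SMILES: 7 C, 1 Cl, 1 N, 2 O.
Implicit hydrogens by atom environment:
  3 × C: no H
  2 × C: 2 H each → 4
  2 × O: no H
  1 × C: 3 H
  1 × C: 1 H
  1 × Cl: no H
  1 × N: 2 H
  Total hydrogens = 10.
Molecular formula: C7H10ClNO2

C7H10ClNO2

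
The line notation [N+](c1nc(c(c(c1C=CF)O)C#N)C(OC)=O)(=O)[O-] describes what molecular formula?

C10H6FN3O5

Heavy atoms from the SMILES: 10 C, 1 F, 3 N, 5 O.
Implicit hydrogens by atom environment:
  5 × C (aromatic): no H
  3 × O: no H
  2 × C: 1 H each → 2
  2 × C: no H
  1 × C: 3 H
  1 × F: no H
  1 × N (aromatic): no H
  1 × N: no H
  1 × N (charge +1): no H
  1 × O: 1 H
  1 × O (charge -1): no H
  Total hydrogens = 6.
Molecular formula: C10H6FN3O5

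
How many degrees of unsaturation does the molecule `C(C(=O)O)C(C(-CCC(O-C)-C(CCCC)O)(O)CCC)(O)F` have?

1

Molecular formula from the SMILES: C16H31FO6.
DoU = (2C + 2 + N − H − X)/2 = (2·16 + 2 + 0 − 31 − 1)/2 = 2/2 = 1.
(Structurally: 0 ring(s) + 1 π bond(s) = 1.)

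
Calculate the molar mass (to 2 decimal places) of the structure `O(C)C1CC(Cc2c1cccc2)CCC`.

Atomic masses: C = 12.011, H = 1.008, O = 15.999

204.31

Molecular formula: C14H20O.
M = 14×12.011 + 20×1.008 + 1×15.999 = 204.31 g/mol.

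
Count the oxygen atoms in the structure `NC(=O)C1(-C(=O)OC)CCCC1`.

3

The symbol for oxygen appears 3 times in the SMILES.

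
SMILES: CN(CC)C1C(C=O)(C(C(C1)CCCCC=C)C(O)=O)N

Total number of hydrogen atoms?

Hydrogens are implicit in SMILES; fill each atom to its normal valence:
  7 × C: 2 H each → 14
  5 × C: 1 H each → 5
  2 × C: 3 H each → 6
  2 × C: no H
  2 × O: no H
  1 × N: 2 H
  1 × N: no H
  1 × O: 1 H
  Total hydrogens = 28.

28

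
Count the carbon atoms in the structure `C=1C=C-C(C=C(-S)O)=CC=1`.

The symbol for carbon appears 8 times in the SMILES.

8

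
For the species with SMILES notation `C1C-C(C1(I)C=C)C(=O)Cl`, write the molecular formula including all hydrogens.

Heavy atoms from the SMILES: 7 C, 1 Cl, 1 I, 1 O.
Implicit hydrogens by atom environment:
  3 × C: 2 H each → 6
  2 × C: 1 H each → 2
  2 × C: no H
  1 × Cl: no H
  1 × I: no H
  1 × O: no H
  Total hydrogens = 8.
Molecular formula: C7H8ClIO

C7H8ClIO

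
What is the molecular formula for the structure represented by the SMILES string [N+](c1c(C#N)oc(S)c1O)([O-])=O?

C5H2N2O4S

Heavy atoms from the SMILES: 5 C, 2 N, 4 O, 1 S.
Implicit hydrogens by atom environment:
  4 × C (aromatic): no H
  1 × C: no H
  1 × N: no H
  1 × N (charge +1): no H
  1 × O: 1 H
  1 × O (aromatic): no H
  1 × O: no H
  1 × O (charge -1): no H
  1 × S: 1 H
  Total hydrogens = 2.
Molecular formula: C5H2N2O4S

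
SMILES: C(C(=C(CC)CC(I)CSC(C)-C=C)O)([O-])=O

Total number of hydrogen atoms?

Hydrogens are implicit in SMILES; fill each atom to its normal valence:
  4 × C: 2 H each → 8
  3 × C: 1 H each → 3
  3 × C: no H
  2 × C: 3 H each → 6
  1 × I: no H
  1 × O: 1 H
  1 × O: no H
  1 × O (charge -1): no H
  1 × S: no H
  Total hydrogens = 18.

18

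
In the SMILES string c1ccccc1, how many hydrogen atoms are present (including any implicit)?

6

Hydrogens are implicit in SMILES; fill each atom to its normal valence:
  6 × C (aromatic): 1 H each → 6
  Total hydrogens = 6.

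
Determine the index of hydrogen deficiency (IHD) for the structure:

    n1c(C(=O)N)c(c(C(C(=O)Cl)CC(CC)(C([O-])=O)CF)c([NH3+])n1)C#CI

9

Molecular formula from the SMILES: C15H15ClFIN4O4.
DoU = (2C + 2 + N − H − X)/2 = (2·15 + 2 + 4 − 15 − 3)/2 = 18/2 = 9.
(Structurally: 1 ring(s) + 8 π bond(s) = 9.)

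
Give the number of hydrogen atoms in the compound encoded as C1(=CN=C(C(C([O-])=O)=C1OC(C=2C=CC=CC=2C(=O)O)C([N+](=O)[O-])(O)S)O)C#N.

10

Hydrogens are implicit in SMILES; fill each atom to its normal valence:
  6 × C (aromatic): no H
  5 × C (aromatic): 1 H each → 5
  4 × C: no H
  4 × O: no H
  3 × O: 1 H each → 3
  2 × O (charge -1): no H
  1 × C: 1 H
  1 × N (aromatic): no H
  1 × N: no H
  1 × N (charge +1): no H
  1 × S: 1 H
  Total hydrogens = 10.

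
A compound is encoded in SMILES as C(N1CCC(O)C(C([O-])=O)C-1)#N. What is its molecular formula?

Heavy atoms from the SMILES: 7 C, 2 N, 3 O.
Implicit hydrogens by atom environment:
  3 × C: 2 H each → 6
  2 × C: 1 H each → 2
  2 × C: no H
  2 × N: no H
  1 × O: 1 H
  1 × O: no H
  1 × O (charge -1): no H
  Total hydrogens = 9.
Net charge -1.
Molecular formula: C7H9N2O3-

C7H9N2O3-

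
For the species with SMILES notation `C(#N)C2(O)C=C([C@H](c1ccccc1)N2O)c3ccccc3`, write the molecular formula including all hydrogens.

Heavy atoms from the SMILES: 17 C, 2 N, 2 O.
Implicit hydrogens by atom environment:
  10 × C (aromatic): 1 H each → 10
  3 × C: no H
  2 × C: 1 H each → 2
  2 × C (aromatic): no H
  2 × N: no H
  2 × O: 1 H each → 2
  Total hydrogens = 14.
Molecular formula: C17H14N2O2

C17H14N2O2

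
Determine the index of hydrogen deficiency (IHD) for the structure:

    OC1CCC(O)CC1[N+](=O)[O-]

Molecular formula from the SMILES: C6H11NO4.
DoU = (2C + 2 + N − H − X)/2 = (2·6 + 2 + 1 − 11 − 0)/2 = 4/2 = 2.
(Structurally: 1 ring(s) + 1 π bond(s) = 2.)

2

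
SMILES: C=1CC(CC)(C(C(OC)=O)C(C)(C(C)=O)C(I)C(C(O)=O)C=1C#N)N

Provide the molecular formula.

C17H23IN2O5

Heavy atoms from the SMILES: 17 C, 1 I, 2 N, 5 O.
Implicit hydrogens by atom environment:
  7 × C: no H
  4 × C: 3 H each → 12
  4 × C: 1 H each → 4
  4 × O: no H
  2 × C: 2 H each → 4
  1 × I: no H
  1 × N: 2 H
  1 × N: no H
  1 × O: 1 H
  Total hydrogens = 23.
Molecular formula: C17H23IN2O5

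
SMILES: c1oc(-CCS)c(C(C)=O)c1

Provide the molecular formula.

Heavy atoms from the SMILES: 8 C, 2 O, 1 S.
Implicit hydrogens by atom environment:
  2 × C: 2 H each → 4
  2 × C (aromatic): 1 H each → 2
  2 × C (aromatic): no H
  1 × C: 3 H
  1 × C: no H
  1 × O (aromatic): no H
  1 × O: no H
  1 × S: 1 H
  Total hydrogens = 10.
Molecular formula: C8H10O2S

C8H10O2S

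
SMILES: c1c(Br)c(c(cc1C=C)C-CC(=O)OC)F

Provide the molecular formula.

Heavy atoms from the SMILES: 1 Br, 12 C, 1 F, 2 O.
Implicit hydrogens by atom environment:
  4 × C (aromatic): no H
  3 × C: 2 H each → 6
  2 × C (aromatic): 1 H each → 2
  2 × O: no H
  1 × Br: no H
  1 × C: 3 H
  1 × C: 1 H
  1 × C: no H
  1 × F: no H
  Total hydrogens = 12.
Molecular formula: C12H12BrFO2

C12H12BrFO2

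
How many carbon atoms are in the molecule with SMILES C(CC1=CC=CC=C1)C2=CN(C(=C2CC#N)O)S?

The symbol for carbon appears 14 times in the SMILES.

14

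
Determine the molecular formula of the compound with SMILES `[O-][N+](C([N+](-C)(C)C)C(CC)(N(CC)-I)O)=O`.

Heavy atoms from the SMILES: 9 C, 1 I, 3 N, 3 O.
Implicit hydrogens by atom environment:
  5 × C: 3 H each → 15
  2 × C: 2 H each → 4
  2 × N (charge +1): no H
  1 × C: 1 H
  1 × C: no H
  1 × I: no H
  1 × N: no H
  1 × O: 1 H
  1 × O: no H
  1 × O (charge -1): no H
  Total hydrogens = 21.
Net charge +1.
Molecular formula: C9H21IN3O3+

C9H21IN3O3+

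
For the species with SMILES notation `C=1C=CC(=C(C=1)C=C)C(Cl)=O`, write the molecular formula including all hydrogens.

Heavy atoms from the SMILES: 9 C, 1 Cl, 1 O.
Implicit hydrogens by atom environment:
  4 × C (aromatic): 1 H each → 4
  2 × C (aromatic): no H
  1 × C: 2 H
  1 × C: 1 H
  1 × C: no H
  1 × Cl: no H
  1 × O: no H
  Total hydrogens = 7.
Molecular formula: C9H7ClO

C9H7ClO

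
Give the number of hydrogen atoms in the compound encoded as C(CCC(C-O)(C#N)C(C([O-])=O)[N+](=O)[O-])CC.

15

Hydrogens are implicit in SMILES; fill each atom to its normal valence:
  5 × C: 2 H each → 10
  3 × C: no H
  2 × O: no H
  2 × O (charge -1): no H
  1 × C: 3 H
  1 × C: 1 H
  1 × N: no H
  1 × N (charge +1): no H
  1 × O: 1 H
  Total hydrogens = 15.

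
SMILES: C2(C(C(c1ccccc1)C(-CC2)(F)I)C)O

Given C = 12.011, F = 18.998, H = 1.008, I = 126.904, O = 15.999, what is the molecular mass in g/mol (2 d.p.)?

Molecular formula: C13H16FIO.
M = 13×12.011 + 1×18.998 + 16×1.008 + 1×126.904 + 1×15.999 = 334.17 g/mol.

334.17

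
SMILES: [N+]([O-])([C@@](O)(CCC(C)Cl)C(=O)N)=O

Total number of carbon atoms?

The symbol for carbon appears 6 times in the SMILES. (Cl is a single chlorine, not C + l.)

6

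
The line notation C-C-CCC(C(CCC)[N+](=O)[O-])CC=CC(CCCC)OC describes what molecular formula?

Heavy atoms from the SMILES: 18 C, 1 N, 3 O.
Implicit hydrogens by atom environment:
  9 × C: 2 H each → 18
  5 × C: 1 H each → 5
  4 × C: 3 H each → 12
  2 × O: no H
  1 × N (charge +1): no H
  1 × O (charge -1): no H
  Total hydrogens = 35.
Molecular formula: C18H35NO3

C18H35NO3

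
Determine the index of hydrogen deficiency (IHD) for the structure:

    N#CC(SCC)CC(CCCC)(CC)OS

2

Molecular formula from the SMILES: C12H23NOS2.
DoU = (2C + 2 + N − H − X)/2 = (2·12 + 2 + 1 − 23 − 0)/2 = 4/2 = 2.
(Structurally: 0 ring(s) + 2 π bond(s) = 2.)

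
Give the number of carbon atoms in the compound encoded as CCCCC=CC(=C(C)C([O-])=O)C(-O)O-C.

12

The symbol for carbon appears 12 times in the SMILES.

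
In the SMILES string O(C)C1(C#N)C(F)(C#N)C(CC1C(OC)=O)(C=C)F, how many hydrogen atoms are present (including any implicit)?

12

Hydrogens are implicit in SMILES; fill each atom to its normal valence:
  6 × C: no H
  3 × O: no H
  2 × C: 3 H each → 6
  2 × C: 2 H each → 4
  2 × C: 1 H each → 2
  2 × F: no H
  2 × N: no H
  Total hydrogens = 12.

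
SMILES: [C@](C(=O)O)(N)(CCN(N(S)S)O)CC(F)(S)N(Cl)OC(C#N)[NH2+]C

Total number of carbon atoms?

The symbol for carbon appears 9 times in the SMILES. (Cl is a single chlorine, not C + l.)

9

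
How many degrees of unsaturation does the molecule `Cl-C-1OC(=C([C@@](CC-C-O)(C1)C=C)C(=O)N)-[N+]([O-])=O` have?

Molecular formula from the SMILES: C11H15ClN2O5.
DoU = (2C + 2 + N − H − X)/2 = (2·11 + 2 + 2 − 15 − 1)/2 = 10/2 = 5.
(Structurally: 1 ring(s) + 4 π bond(s) = 5.)

5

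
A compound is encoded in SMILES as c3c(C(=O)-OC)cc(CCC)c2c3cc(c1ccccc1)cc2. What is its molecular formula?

C21H20O2

Heavy atoms from the SMILES: 21 C, 2 O.
Implicit hydrogens by atom environment:
  10 × C (aromatic): 1 H each → 10
  6 × C (aromatic): no H
  2 × C: 3 H each → 6
  2 × C: 2 H each → 4
  2 × O: no H
  1 × C: no H
  Total hydrogens = 20.
Molecular formula: C21H20O2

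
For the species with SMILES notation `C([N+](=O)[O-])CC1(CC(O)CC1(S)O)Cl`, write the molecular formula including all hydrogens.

Heavy atoms from the SMILES: 7 C, 1 Cl, 1 N, 4 O, 1 S.
Implicit hydrogens by atom environment:
  4 × C: 2 H each → 8
  2 × C: no H
  2 × O: 1 H each → 2
  1 × C: 1 H
  1 × Cl: no H
  1 × N (charge +1): no H
  1 × O: no H
  1 × O (charge -1): no H
  1 × S: 1 H
  Total hydrogens = 12.
Molecular formula: C7H12ClNO4S

C7H12ClNO4S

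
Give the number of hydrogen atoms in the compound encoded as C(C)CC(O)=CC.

12

Hydrogens are implicit in SMILES; fill each atom to its normal valence:
  2 × C: 3 H each → 6
  2 × C: 2 H each → 4
  1 × C: 1 H
  1 × C: no H
  1 × O: 1 H
  Total hydrogens = 12.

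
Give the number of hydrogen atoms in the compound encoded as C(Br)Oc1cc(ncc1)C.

8

Hydrogens are implicit in SMILES; fill each atom to its normal valence:
  3 × C (aromatic): 1 H each → 3
  2 × C (aromatic): no H
  1 × Br: no H
  1 × C: 3 H
  1 × C: 2 H
  1 × N (aromatic): no H
  1 × O: no H
  Total hydrogens = 8.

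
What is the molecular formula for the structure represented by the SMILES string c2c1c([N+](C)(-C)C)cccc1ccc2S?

Heavy atoms from the SMILES: 13 C, 1 N, 1 S.
Implicit hydrogens by atom environment:
  6 × C (aromatic): 1 H each → 6
  4 × C (aromatic): no H
  3 × C: 3 H each → 9
  1 × N (charge +1): no H
  1 × S: 1 H
  Total hydrogens = 16.
Net charge +1.
Molecular formula: C13H16NS+

C13H16NS+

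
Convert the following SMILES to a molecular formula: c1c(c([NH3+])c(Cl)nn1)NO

Heavy atoms from the SMILES: 4 C, 1 Cl, 4 N, 1 O.
Implicit hydrogens by atom environment:
  3 × C (aromatic): no H
  2 × N (aromatic): no H
  1 × C (aromatic): 1 H
  1 × Cl: no H
  1 × N (charge +1): 3 H
  1 × N: 1 H
  1 × O: 1 H
  Total hydrogens = 6.
Net charge +1.
Molecular formula: C4H6ClN4O+

C4H6ClN4O+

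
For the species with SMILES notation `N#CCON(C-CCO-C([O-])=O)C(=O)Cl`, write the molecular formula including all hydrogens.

C7H8ClN2O5-

Heavy atoms from the SMILES: 7 C, 1 Cl, 2 N, 5 O.
Implicit hydrogens by atom environment:
  4 × C: 2 H each → 8
  4 × O: no H
  3 × C: no H
  2 × N: no H
  1 × Cl: no H
  1 × O (charge -1): no H
  Total hydrogens = 8.
Net charge -1.
Molecular formula: C7H8ClN2O5-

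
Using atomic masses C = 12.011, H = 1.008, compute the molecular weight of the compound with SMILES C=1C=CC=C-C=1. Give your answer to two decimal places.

78.11

Molecular formula: C6H6.
M = 6×12.011 + 6×1.008 = 78.11 g/mol.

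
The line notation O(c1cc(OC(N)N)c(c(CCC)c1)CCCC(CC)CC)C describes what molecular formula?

Heavy atoms from the SMILES: 19 C, 2 N, 2 O.
Implicit hydrogens by atom environment:
  7 × C: 2 H each → 14
  4 × C: 3 H each → 12
  4 × C (aromatic): no H
  2 × C (aromatic): 1 H each → 2
  2 × C: 1 H each → 2
  2 × N: 2 H each → 4
  2 × O: no H
  Total hydrogens = 34.
Molecular formula: C19H34N2O2

C19H34N2O2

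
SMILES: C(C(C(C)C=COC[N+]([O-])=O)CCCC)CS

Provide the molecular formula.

C12H23NO3S

Heavy atoms from the SMILES: 12 C, 1 N, 3 O, 1 S.
Implicit hydrogens by atom environment:
  6 × C: 2 H each → 12
  4 × C: 1 H each → 4
  2 × C: 3 H each → 6
  2 × O: no H
  1 × N (charge +1): no H
  1 × O (charge -1): no H
  1 × S: 1 H
  Total hydrogens = 23.
Molecular formula: C12H23NO3S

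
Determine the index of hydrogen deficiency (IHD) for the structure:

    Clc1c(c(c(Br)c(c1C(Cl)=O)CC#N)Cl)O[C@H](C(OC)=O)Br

8

Molecular formula from the SMILES: C12H6Br2Cl3NO4.
DoU = (2C + 2 + N − H − X)/2 = (2·12 + 2 + 1 − 6 − 5)/2 = 16/2 = 8.
(Structurally: 1 ring(s) + 7 π bond(s) = 8.)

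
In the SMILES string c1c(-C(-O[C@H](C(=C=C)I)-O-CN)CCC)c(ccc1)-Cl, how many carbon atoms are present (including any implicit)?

The symbol for carbon appears 15 times in the SMILES. Lowercase c denotes aromatic carbon and counts toward C.

15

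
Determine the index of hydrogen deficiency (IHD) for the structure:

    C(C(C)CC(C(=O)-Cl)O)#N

3

Molecular formula from the SMILES: C6H8ClNO2.
DoU = (2C + 2 + N − H − X)/2 = (2·6 + 2 + 1 − 8 − 1)/2 = 6/2 = 3.
(Structurally: 0 ring(s) + 3 π bond(s) = 3.)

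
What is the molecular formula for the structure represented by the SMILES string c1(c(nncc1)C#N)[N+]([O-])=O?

Heavy atoms from the SMILES: 5 C, 4 N, 2 O.
Implicit hydrogens by atom environment:
  2 × C (aromatic): 1 H each → 2
  2 × C (aromatic): no H
  2 × N (aromatic): no H
  1 × C: no H
  1 × N (charge +1): no H
  1 × N: no H
  1 × O: no H
  1 × O (charge -1): no H
  Total hydrogens = 2.
Molecular formula: C5H2N4O2

C5H2N4O2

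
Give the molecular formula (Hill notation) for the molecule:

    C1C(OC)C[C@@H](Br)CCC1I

Heavy atoms from the SMILES: 1 Br, 8 C, 1 I, 1 O.
Implicit hydrogens by atom environment:
  4 × C: 2 H each → 8
  3 × C: 1 H each → 3
  1 × Br: no H
  1 × C: 3 H
  1 × I: no H
  1 × O: no H
  Total hydrogens = 14.
Molecular formula: C8H14BrIO

C8H14BrIO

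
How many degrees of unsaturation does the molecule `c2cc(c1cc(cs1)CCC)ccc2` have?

Molecular formula from the SMILES: C13H14S.
DoU = (2C + 2 + N − H − X)/2 = (2·13 + 2 + 0 − 14 − 0)/2 = 14/2 = 7.
(Structurally: 2 ring(s) + 5 π bond(s) = 7.)

7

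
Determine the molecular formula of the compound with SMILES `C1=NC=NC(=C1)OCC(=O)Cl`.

Heavy atoms from the SMILES: 6 C, 1 Cl, 2 N, 2 O.
Implicit hydrogens by atom environment:
  3 × C (aromatic): 1 H each → 3
  2 × N (aromatic): no H
  2 × O: no H
  1 × C: 2 H
  1 × C (aromatic): no H
  1 × C: no H
  1 × Cl: no H
  Total hydrogens = 5.
Molecular formula: C6H5ClN2O2

C6H5ClN2O2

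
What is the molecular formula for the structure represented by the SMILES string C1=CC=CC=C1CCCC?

C10H14

Heavy atoms from the SMILES: 10 C.
Implicit hydrogens by atom environment:
  5 × C (aromatic): 1 H each → 5
  3 × C: 2 H each → 6
  1 × C: 3 H
  1 × C (aromatic): no H
  Total hydrogens = 14.
Molecular formula: C10H14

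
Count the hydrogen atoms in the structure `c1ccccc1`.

6

Hydrogens are implicit in SMILES; fill each atom to its normal valence:
  6 × C (aromatic): 1 H each → 6
  Total hydrogens = 6.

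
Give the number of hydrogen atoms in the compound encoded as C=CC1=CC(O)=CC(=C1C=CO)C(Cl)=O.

Hydrogens are implicit in SMILES; fill each atom to its normal valence:
  4 × C (aromatic): no H
  3 × C: 1 H each → 3
  2 × C (aromatic): 1 H each → 2
  2 × O: 1 H each → 2
  1 × C: 2 H
  1 × C: no H
  1 × Cl: no H
  1 × O: no H
  Total hydrogens = 9.

9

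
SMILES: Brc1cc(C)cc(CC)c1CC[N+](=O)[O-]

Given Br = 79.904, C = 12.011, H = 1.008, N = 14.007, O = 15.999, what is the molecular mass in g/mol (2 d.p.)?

Molecular formula: C11H14BrNO2.
M = 1×79.904 + 11×12.011 + 14×1.008 + 1×14.007 + 2×15.999 = 272.14 g/mol.

272.14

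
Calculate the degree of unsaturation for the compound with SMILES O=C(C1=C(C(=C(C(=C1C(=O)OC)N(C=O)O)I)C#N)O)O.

Molecular formula from the SMILES: C11H7IN2O7.
DoU = (2C + 2 + N − H − X)/2 = (2·11 + 2 + 2 − 7 − 1)/2 = 18/2 = 9.
(Structurally: 1 ring(s) + 8 π bond(s) = 9.)

9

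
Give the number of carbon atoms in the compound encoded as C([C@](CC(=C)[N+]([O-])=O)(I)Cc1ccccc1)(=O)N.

The symbol for carbon appears 12 times in the SMILES. Lowercase c denotes aromatic carbon and counts toward C.

12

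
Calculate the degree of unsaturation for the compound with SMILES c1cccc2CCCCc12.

Molecular formula from the SMILES: C10H12.
DoU = (2C + 2 + N − H − X)/2 = (2·10 + 2 + 0 − 12 − 0)/2 = 10/2 = 5.
(Structurally: 2 ring(s) + 3 π bond(s) = 5.)

5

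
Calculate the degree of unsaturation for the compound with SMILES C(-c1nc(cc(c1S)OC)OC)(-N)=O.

5

Molecular formula from the SMILES: C8H10N2O3S.
DoU = (2C + 2 + N − H − X)/2 = (2·8 + 2 + 2 − 10 − 0)/2 = 10/2 = 5.
(Structurally: 1 ring(s) + 4 π bond(s) = 5.)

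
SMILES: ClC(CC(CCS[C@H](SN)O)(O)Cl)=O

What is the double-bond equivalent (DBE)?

1

Molecular formula from the SMILES: C6H11Cl2NO3S2.
DoU = (2C + 2 + N − H − X)/2 = (2·6 + 2 + 1 − 11 − 2)/2 = 2/2 = 1.
(Structurally: 0 ring(s) + 1 π bond(s) = 1.)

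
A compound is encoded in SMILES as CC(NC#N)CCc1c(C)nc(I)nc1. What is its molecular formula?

Heavy atoms from the SMILES: 10 C, 1 I, 4 N.
Implicit hydrogens by atom environment:
  3 × C (aromatic): no H
  2 × C: 3 H each → 6
  2 × C: 2 H each → 4
  2 × N (aromatic): no H
  1 × C (aromatic): 1 H
  1 × C: 1 H
  1 × C: no H
  1 × I: no H
  1 × N: 1 H
  1 × N: no H
  Total hydrogens = 13.
Molecular formula: C10H13IN4

C10H13IN4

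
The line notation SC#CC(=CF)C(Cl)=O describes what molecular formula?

Heavy atoms from the SMILES: 5 C, 1 Cl, 1 F, 1 O, 1 S.
Implicit hydrogens by atom environment:
  4 × C: no H
  1 × C: 1 H
  1 × Cl: no H
  1 × F: no H
  1 × O: no H
  1 × S: 1 H
  Total hydrogens = 2.
Molecular formula: C5H2ClFOS

C5H2ClFOS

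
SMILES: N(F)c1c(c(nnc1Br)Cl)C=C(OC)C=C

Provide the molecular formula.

Heavy atoms from the SMILES: 1 Br, 9 C, 1 Cl, 1 F, 3 N, 1 O.
Implicit hydrogens by atom environment:
  4 × C (aromatic): no H
  2 × C: 1 H each → 2
  2 × N (aromatic): no H
  1 × Br: no H
  1 × C: 3 H
  1 × C: 2 H
  1 × C: no H
  1 × Cl: no H
  1 × F: no H
  1 × N: 1 H
  1 × O: no H
  Total hydrogens = 8.
Molecular formula: C9H8BrClFN3O

C9H8BrClFN3O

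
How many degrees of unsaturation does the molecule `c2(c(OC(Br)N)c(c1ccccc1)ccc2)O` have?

8

Molecular formula from the SMILES: C13H12BrNO2.
DoU = (2C + 2 + N − H − X)/2 = (2·13 + 2 + 1 − 12 − 1)/2 = 16/2 = 8.
(Structurally: 2 ring(s) + 6 π bond(s) = 8.)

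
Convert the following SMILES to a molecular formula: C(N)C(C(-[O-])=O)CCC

Heavy atoms from the SMILES: 6 C, 1 N, 2 O.
Implicit hydrogens by atom environment:
  3 × C: 2 H each → 6
  1 × C: 3 H
  1 × C: 1 H
  1 × C: no H
  1 × N: 2 H
  1 × O: no H
  1 × O (charge -1): no H
  Total hydrogens = 12.
Net charge -1.
Molecular formula: C6H12NO2-

C6H12NO2-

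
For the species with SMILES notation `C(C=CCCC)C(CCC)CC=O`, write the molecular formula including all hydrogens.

Heavy atoms from the SMILES: 12 C, 1 O.
Implicit hydrogens by atom environment:
  6 × C: 2 H each → 12
  4 × C: 1 H each → 4
  2 × C: 3 H each → 6
  1 × O: no H
  Total hydrogens = 22.
Molecular formula: C12H22O

C12H22O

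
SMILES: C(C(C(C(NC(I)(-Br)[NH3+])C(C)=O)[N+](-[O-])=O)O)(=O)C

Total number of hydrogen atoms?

Hydrogens are implicit in SMILES; fill each atom to its normal valence:
  3 × C: 1 H each → 3
  3 × C: no H
  3 × O: no H
  2 × C: 3 H each → 6
  1 × Br: no H
  1 × I: no H
  1 × N (charge +1): 3 H
  1 × N: 1 H
  1 × N (charge +1): no H
  1 × O: 1 H
  1 × O (charge -1): no H
  Total hydrogens = 14.

14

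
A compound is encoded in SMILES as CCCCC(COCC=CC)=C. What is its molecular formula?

Heavy atoms from the SMILES: 11 C, 1 O.
Implicit hydrogens by atom environment:
  6 × C: 2 H each → 12
  2 × C: 3 H each → 6
  2 × C: 1 H each → 2
  1 × C: no H
  1 × O: no H
  Total hydrogens = 20.
Molecular formula: C11H20O

C11H20O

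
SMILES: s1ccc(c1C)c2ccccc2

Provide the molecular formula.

C11H10S

Heavy atoms from the SMILES: 11 C, 1 S.
Implicit hydrogens by atom environment:
  7 × C (aromatic): 1 H each → 7
  3 × C (aromatic): no H
  1 × C: 3 H
  1 × S (aromatic): no H
  Total hydrogens = 10.
Molecular formula: C11H10S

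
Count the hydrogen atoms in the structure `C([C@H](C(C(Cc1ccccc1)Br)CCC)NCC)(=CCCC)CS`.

34

Hydrogens are implicit in SMILES; fill each atom to its normal valence:
  7 × C: 2 H each → 14
  5 × C (aromatic): 1 H each → 5
  4 × C: 1 H each → 4
  3 × C: 3 H each → 9
  1 × Br: no H
  1 × C: no H
  1 × C (aromatic): no H
  1 × N: 1 H
  1 × S: 1 H
  Total hydrogens = 34.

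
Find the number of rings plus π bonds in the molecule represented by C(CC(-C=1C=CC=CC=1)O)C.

Molecular formula from the SMILES: C10H14O.
DoU = (2C + 2 + N − H − X)/2 = (2·10 + 2 + 0 − 14 − 0)/2 = 8/2 = 4.
(Structurally: 1 ring(s) + 3 π bond(s) = 4.)

4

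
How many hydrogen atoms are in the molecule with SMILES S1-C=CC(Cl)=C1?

Hydrogens are implicit in SMILES; fill each atom to its normal valence:
  3 × C (aromatic): 1 H each → 3
  1 × C (aromatic): no H
  1 × Cl: no H
  1 × S (aromatic): no H
  Total hydrogens = 3.

3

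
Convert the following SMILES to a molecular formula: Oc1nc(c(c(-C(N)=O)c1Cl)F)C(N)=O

C7H5ClFN3O3

Heavy atoms from the SMILES: 7 C, 1 Cl, 1 F, 3 N, 3 O.
Implicit hydrogens by atom environment:
  5 × C (aromatic): no H
  2 × C: no H
  2 × N: 2 H each → 4
  2 × O: no H
  1 × Cl: no H
  1 × F: no H
  1 × N (aromatic): no H
  1 × O: 1 H
  Total hydrogens = 5.
Molecular formula: C7H5ClFN3O3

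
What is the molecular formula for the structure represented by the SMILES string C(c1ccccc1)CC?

Heavy atoms from the SMILES: 9 C.
Implicit hydrogens by atom environment:
  5 × C (aromatic): 1 H each → 5
  2 × C: 2 H each → 4
  1 × C: 3 H
  1 × C (aromatic): no H
  Total hydrogens = 12.
Molecular formula: C9H12

C9H12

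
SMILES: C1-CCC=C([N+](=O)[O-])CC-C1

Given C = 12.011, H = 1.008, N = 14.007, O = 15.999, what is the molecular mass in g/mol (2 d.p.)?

155.20

Molecular formula: C8H13NO2.
M = 8×12.011 + 13×1.008 + 1×14.007 + 2×15.999 = 155.20 g/mol.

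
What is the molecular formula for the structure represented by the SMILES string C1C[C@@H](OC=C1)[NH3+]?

Heavy atoms from the SMILES: 5 C, 1 N, 1 O.
Implicit hydrogens by atom environment:
  3 × C: 1 H each → 3
  2 × C: 2 H each → 4
  1 × N (charge +1): 3 H
  1 × O: no H
  Total hydrogens = 10.
Net charge +1.
Molecular formula: C5H10NO+

C5H10NO+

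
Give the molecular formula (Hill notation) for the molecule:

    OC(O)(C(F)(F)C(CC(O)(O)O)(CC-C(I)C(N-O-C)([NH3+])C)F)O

C11H23F3IN2O7+

Heavy atoms from the SMILES: 11 C, 3 F, 1 I, 2 N, 7 O.
Implicit hydrogens by atom environment:
  6 × O: 1 H each → 6
  5 × C: no H
  3 × C: 2 H each → 6
  3 × F: no H
  2 × C: 3 H each → 6
  1 × C: 1 H
  1 × I: no H
  1 × N (charge +1): 3 H
  1 × N: 1 H
  1 × O: no H
  Total hydrogens = 23.
Net charge +1.
Molecular formula: C11H23F3IN2O7+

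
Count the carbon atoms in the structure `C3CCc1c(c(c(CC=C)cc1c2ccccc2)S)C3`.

19

The symbol for carbon appears 19 times in the SMILES. Lowercase c denotes aromatic carbon and counts toward C.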